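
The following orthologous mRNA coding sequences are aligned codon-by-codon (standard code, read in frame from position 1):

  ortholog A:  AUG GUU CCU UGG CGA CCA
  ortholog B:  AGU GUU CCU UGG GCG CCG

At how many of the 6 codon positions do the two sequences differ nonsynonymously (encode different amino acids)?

Codon 1: AUG Met / AGU Ser — nonsynonymous.
Codon 2: GUU Val / GUU Val — identical.
Codon 3: CCU Pro / CCU Pro — identical.
Codon 4: UGG Trp / UGG Trp — identical.
Codon 5: CGA Arg / GCG Ala — nonsynonymous.
Codon 6: CCA Pro / CCG Pro — synonymous.
Nonsynonymous differences: 2.

2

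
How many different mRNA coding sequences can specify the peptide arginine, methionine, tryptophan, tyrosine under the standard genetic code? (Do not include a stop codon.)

12

Arg: 6 codons.
Met: 1 codon.
Trp: 1 codon.
Tyr: 2 codons.
6 × 1 × 1 × 2 = 12.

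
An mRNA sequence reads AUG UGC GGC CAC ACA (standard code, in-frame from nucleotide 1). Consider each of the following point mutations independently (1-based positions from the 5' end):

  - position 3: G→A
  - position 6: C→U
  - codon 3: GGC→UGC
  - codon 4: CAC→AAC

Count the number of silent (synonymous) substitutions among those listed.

Codon 1: AUG (Met) → AUA (Ile) — missense.
Codon 2: UGC (Cys) → UGU (Cys) — synonymous.
Codon 3: GGC (Gly) → UGC (Cys) — missense.
Codon 4: CAC (His) → AAC (Asn) — missense.
Synonymous: 1 of 4.

1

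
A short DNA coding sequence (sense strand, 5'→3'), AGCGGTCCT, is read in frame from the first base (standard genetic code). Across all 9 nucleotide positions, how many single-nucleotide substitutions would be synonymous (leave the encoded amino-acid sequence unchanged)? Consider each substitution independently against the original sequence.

Codon 1 (AGC, Ser): 1 synonymous substitution.
Codon 2 (GGT, Gly): 3 synonymous substitutions.
Codon 3 (CCT, Pro): 3 synonymous substitutions.
Total: 1 + 3 + 3 = 7.

7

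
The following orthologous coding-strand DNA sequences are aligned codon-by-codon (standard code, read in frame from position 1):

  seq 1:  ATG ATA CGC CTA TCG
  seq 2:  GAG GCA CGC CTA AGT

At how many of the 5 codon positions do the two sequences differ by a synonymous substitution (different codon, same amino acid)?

Codon 1: ATG Met / GAG Glu — nonsynonymous.
Codon 2: ATA Ile / GCA Ala — nonsynonymous.
Codon 3: CGC Arg / CGC Arg — identical.
Codon 4: CTA Leu / CTA Leu — identical.
Codon 5: TCG Ser / AGT Ser — synonymous.
Synonymous differences: 1.

1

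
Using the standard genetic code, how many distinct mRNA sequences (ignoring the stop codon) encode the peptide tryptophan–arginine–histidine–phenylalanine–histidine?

Trp: 1 codon.
Arg: 6 codons.
His: 2 codons.
Phe: 2 codons.
His: 2 codons.
1 × 6 × 2 × 2 × 2 = 48.

48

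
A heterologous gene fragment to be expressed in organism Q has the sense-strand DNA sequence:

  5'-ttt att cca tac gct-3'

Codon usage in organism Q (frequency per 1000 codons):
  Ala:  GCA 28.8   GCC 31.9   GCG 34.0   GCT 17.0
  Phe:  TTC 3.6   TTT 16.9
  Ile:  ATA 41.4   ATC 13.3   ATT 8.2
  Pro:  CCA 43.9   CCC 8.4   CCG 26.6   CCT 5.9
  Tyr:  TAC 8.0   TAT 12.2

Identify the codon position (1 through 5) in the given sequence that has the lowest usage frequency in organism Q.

4

Codon 1 TTT (Phe): 16.9 per 1000.
Codon 2 ATT (Ile): 8.2 per 1000.
Codon 3 CCA (Pro): 43.9 per 1000.
Codon 4 TAC (Tyr): 8.0 per 1000.
Codon 5 GCT (Ala): 17.0 per 1000.
Lowest frequency is 8.0 at codon 4.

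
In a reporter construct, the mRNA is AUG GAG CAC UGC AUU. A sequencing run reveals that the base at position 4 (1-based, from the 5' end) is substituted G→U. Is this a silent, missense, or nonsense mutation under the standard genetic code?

Position 4 falls in codon 2: GAG → Glu.
After the substitution the codon is UAG → Stop.
The new codon is a stop codon, so this is a nonsense mutation.

nonsense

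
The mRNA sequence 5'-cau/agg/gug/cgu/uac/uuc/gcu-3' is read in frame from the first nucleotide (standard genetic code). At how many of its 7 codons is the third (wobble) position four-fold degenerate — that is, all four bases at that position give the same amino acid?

3

Codon 1 CAU (His): third position 2-fold.
Codon 2 AGG (Arg): third position 2-fold.
Codon 3 GUG (Val): third position 4-fold.
Codon 4 CGU (Arg): third position 4-fold.
Codon 5 UAC (Tyr): third position 2-fold.
Codon 6 UUC (Phe): third position 2-fold.
Codon 7 GCU (Ala): third position 4-fold.
Four-fold degenerate third positions: 3.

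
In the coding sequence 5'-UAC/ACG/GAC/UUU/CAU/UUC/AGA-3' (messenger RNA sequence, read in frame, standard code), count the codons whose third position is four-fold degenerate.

1

Codon 1 UAC (Tyr): third position 2-fold.
Codon 2 ACG (Thr): third position 4-fold.
Codon 3 GAC (Asp): third position 2-fold.
Codon 4 UUU (Phe): third position 2-fold.
Codon 5 CAU (His): third position 2-fold.
Codon 6 UUC (Phe): third position 2-fold.
Codon 7 AGA (Arg): third position 2-fold.
Four-fold degenerate third positions: 1.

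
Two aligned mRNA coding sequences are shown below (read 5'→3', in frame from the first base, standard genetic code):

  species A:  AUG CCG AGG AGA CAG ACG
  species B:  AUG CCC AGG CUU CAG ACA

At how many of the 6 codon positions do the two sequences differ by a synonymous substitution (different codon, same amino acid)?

Codon 1: AUG Met / AUG Met — identical.
Codon 2: CCG Pro / CCC Pro — synonymous.
Codon 3: AGG Arg / AGG Arg — identical.
Codon 4: AGA Arg / CUU Leu — nonsynonymous.
Codon 5: CAG Gln / CAG Gln — identical.
Codon 6: ACG Thr / ACA Thr — synonymous.
Synonymous differences: 2.

2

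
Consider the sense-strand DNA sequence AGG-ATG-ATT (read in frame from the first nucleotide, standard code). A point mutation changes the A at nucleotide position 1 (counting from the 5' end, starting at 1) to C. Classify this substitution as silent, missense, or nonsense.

silent

Position 1 falls in codon 1: AGG → Arg.
After the substitution the codon is CGG → Arg.
Both encode Arg, so the change is synonymous.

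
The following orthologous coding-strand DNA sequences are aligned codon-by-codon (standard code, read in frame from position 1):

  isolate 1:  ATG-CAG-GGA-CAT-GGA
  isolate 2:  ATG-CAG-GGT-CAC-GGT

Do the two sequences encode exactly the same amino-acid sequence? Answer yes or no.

Codon 1: ATG Met / ATG Met — identical.
Codon 2: CAG Gln / CAG Gln — identical.
Codon 3: GGA Gly / GGT Gly — synonymous.
Codon 4: CAT His / CAC His — synonymous.
Codon 5: GGA Gly / GGT Gly — synonymous.
Nonsynonymous differences: 0 → same protein.

yes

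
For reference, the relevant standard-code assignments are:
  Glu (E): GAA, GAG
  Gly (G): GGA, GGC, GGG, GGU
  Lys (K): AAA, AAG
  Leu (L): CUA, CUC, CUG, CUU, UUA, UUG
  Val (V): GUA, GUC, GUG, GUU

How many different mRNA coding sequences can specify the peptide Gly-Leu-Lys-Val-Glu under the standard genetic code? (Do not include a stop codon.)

384

Gly: 4 codons.
Leu: 6 codons.
Lys: 2 codons.
Val: 4 codons.
Glu: 2 codons.
4 × 6 × 2 × 4 × 2 = 384.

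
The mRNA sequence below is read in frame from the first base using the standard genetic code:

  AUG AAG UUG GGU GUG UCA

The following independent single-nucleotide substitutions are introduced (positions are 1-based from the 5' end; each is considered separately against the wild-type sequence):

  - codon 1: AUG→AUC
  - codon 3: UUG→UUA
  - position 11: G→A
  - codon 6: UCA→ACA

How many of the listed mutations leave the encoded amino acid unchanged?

Codon 1: AUG (Met) → AUC (Ile) — missense.
Codon 3: UUG (Leu) → UUA (Leu) — synonymous.
Codon 4: GGU (Gly) → GAU (Asp) — missense.
Codon 6: UCA (Ser) → ACA (Thr) — missense.
Synonymous: 1 of 4.

1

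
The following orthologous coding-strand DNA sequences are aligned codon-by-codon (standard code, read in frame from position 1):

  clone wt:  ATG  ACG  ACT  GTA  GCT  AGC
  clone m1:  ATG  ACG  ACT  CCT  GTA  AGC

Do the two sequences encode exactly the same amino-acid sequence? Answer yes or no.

no

Codon 1: ATG Met / ATG Met — identical.
Codon 2: ACG Thr / ACG Thr — identical.
Codon 3: ACT Thr / ACT Thr — identical.
Codon 4: GTA Val / CCT Pro — nonsynonymous.
Codon 5: GCT Ala / GTA Val — nonsynonymous.
Codon 6: AGC Ser / AGC Ser — identical.
Nonsynonymous differences: 2 → different protein.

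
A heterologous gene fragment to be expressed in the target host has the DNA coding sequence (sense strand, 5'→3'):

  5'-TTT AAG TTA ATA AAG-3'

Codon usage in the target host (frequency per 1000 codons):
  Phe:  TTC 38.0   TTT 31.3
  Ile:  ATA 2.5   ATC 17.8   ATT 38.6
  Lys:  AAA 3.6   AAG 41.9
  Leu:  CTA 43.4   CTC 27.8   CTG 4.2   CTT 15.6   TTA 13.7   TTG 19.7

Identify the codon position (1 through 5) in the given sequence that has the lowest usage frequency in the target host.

Codon 1 TTT (Phe): 31.3 per 1000.
Codon 2 AAG (Lys): 41.9 per 1000.
Codon 3 TTA (Leu): 13.7 per 1000.
Codon 4 ATA (Ile): 2.5 per 1000.
Codon 5 AAG (Lys): 41.9 per 1000.
Lowest frequency is 2.5 at codon 4.

4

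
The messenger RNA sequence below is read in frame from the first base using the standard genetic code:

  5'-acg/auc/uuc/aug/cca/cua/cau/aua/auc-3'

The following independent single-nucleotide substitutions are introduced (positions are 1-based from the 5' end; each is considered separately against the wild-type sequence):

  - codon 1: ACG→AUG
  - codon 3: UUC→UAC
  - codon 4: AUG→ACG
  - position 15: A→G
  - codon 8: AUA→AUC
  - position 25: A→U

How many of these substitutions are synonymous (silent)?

Codon 1: ACG (Thr) → AUG (Met) — missense.
Codon 3: UUC (Phe) → UAC (Tyr) — missense.
Codon 4: AUG (Met) → ACG (Thr) — missense.
Codon 5: CCA (Pro) → CCG (Pro) — synonymous.
Codon 8: AUA (Ile) → AUC (Ile) — synonymous.
Codon 9: AUC (Ile) → UUC (Phe) — missense.
Synonymous: 2 of 6.

2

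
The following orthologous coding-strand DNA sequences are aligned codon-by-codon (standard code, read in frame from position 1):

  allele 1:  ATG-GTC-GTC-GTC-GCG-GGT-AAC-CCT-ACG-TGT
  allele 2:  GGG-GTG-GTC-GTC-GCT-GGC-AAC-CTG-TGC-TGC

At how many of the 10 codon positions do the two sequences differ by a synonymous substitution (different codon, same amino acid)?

Codon 1: ATG Met / GGG Gly — nonsynonymous.
Codon 2: GTC Val / GTG Val — synonymous.
Codon 3: GTC Val / GTC Val — identical.
Codon 4: GTC Val / GTC Val — identical.
Codon 5: GCG Ala / GCT Ala — synonymous.
Codon 6: GGT Gly / GGC Gly — synonymous.
Codon 7: AAC Asn / AAC Asn — identical.
Codon 8: CCT Pro / CTG Leu — nonsynonymous.
Codon 9: ACG Thr / TGC Cys — nonsynonymous.
Codon 10: TGT Cys / TGC Cys — synonymous.
Synonymous differences: 4.

4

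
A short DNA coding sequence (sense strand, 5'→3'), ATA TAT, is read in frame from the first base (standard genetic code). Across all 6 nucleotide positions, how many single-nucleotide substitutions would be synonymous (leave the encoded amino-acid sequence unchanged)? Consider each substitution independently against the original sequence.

Codon 1 (ATA, Ile): 2 synonymous substitutions.
Codon 2 (TAT, Tyr): 1 synonymous substitution.
Total: 2 + 1 = 3.

3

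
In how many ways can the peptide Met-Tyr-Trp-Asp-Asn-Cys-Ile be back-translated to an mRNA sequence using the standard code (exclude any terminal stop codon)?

48

Met: 1 codon.
Tyr: 2 codons.
Trp: 1 codon.
Asp: 2 codons.
Asn: 2 codons.
Cys: 2 codons.
Ile: 3 codons.
1 × 2 × 1 × 2 × 2 × 2 × 3 = 48.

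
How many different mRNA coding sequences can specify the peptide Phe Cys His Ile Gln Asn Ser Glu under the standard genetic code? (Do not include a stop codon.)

1152

Phe: 2 codons.
Cys: 2 codons.
His: 2 codons.
Ile: 3 codons.
Gln: 2 codons.
Asn: 2 codons.
Ser: 6 codons.
Glu: 2 codons.
2 × 2 × 2 × 3 × 2 × 2 × 6 × 2 = 1152.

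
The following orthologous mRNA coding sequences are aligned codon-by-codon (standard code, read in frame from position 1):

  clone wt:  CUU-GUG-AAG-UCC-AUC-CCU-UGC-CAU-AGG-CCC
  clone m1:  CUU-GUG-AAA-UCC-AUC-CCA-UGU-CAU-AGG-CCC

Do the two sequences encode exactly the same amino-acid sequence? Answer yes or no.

Codon 1: CUU Leu / CUU Leu — identical.
Codon 2: GUG Val / GUG Val — identical.
Codon 3: AAG Lys / AAA Lys — synonymous.
Codon 4: UCC Ser / UCC Ser — identical.
Codon 5: AUC Ile / AUC Ile — identical.
Codon 6: CCU Pro / CCA Pro — synonymous.
Codon 7: UGC Cys / UGU Cys — synonymous.
Codon 8: CAU His / CAU His — identical.
Codon 9: AGG Arg / AGG Arg — identical.
Codon 10: CCC Pro / CCC Pro — identical.
Nonsynonymous differences: 0 → same protein.

yes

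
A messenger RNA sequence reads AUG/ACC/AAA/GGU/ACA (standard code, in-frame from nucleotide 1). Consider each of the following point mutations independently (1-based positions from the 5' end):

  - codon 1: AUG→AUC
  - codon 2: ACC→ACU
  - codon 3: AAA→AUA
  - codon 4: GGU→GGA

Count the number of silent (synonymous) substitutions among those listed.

2

Codon 1: AUG (Met) → AUC (Ile) — missense.
Codon 2: ACC (Thr) → ACU (Thr) — synonymous.
Codon 3: AAA (Lys) → AUA (Ile) — missense.
Codon 4: GGU (Gly) → GGA (Gly) — synonymous.
Synonymous: 2 of 4.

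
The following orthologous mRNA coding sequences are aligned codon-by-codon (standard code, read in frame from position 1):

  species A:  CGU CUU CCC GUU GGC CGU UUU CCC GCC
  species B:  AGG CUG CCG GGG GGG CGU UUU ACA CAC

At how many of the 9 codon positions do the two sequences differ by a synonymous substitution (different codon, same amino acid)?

Codon 1: CGU Arg / AGG Arg — synonymous.
Codon 2: CUU Leu / CUG Leu — synonymous.
Codon 3: CCC Pro / CCG Pro — synonymous.
Codon 4: GUU Val / GGG Gly — nonsynonymous.
Codon 5: GGC Gly / GGG Gly — synonymous.
Codon 6: CGU Arg / CGU Arg — identical.
Codon 7: UUU Phe / UUU Phe — identical.
Codon 8: CCC Pro / ACA Thr — nonsynonymous.
Codon 9: GCC Ala / CAC His — nonsynonymous.
Synonymous differences: 4.

4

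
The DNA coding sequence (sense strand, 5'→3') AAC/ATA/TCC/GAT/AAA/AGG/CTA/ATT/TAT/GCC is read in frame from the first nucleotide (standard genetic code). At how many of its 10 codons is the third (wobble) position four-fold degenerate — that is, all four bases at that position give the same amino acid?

Codon 1 AAC (Asn): third position 2-fold.
Codon 2 ATA (Ile): third position 3-fold.
Codon 3 TCC (Ser): third position 4-fold.
Codon 4 GAT (Asp): third position 2-fold.
Codon 5 AAA (Lys): third position 2-fold.
Codon 6 AGG (Arg): third position 2-fold.
Codon 7 CTA (Leu): third position 4-fold.
Codon 8 ATT (Ile): third position 3-fold.
Codon 9 TAT (Tyr): third position 2-fold.
Codon 10 GCC (Ala): third position 4-fold.
Four-fold degenerate third positions: 3.

3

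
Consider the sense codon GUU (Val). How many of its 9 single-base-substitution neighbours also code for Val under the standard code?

3

Position 1: none → 0 synonymous.
Position 2: none → 0 synonymous.
Position 3: GUC, GUA, GUG → 3 synonymous.
Total: 0 + 0 + 3 = 3.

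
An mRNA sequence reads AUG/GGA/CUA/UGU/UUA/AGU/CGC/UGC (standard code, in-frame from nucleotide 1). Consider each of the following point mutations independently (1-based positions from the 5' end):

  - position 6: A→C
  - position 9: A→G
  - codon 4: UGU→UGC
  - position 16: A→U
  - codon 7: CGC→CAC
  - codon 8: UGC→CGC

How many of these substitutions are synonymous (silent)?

Codon 2: GGA (Gly) → GGC (Gly) — synonymous.
Codon 3: CUA (Leu) → CUG (Leu) — synonymous.
Codon 4: UGU (Cys) → UGC (Cys) — synonymous.
Codon 6: AGU (Ser) → UGU (Cys) — missense.
Codon 7: CGC (Arg) → CAC (His) — missense.
Codon 8: UGC (Cys) → CGC (Arg) — missense.
Synonymous: 3 of 6.

3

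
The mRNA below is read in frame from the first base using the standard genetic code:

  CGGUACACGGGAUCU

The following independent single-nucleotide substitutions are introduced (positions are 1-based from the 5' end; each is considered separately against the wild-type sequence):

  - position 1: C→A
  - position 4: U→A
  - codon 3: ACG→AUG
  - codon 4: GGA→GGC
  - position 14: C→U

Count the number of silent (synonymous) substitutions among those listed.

Codon 1: CGG (Arg) → AGG (Arg) — synonymous.
Codon 2: UAC (Tyr) → AAC (Asn) — missense.
Codon 3: ACG (Thr) → AUG (Met) — missense.
Codon 4: GGA (Gly) → GGC (Gly) — synonymous.
Codon 5: UCU (Ser) → UUU (Phe) — missense.
Synonymous: 2 of 5.

2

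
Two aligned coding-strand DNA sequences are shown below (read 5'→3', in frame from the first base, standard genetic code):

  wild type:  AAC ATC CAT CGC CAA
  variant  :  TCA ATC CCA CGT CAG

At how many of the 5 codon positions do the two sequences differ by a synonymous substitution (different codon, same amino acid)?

2

Codon 1: AAC Asn / TCA Ser — nonsynonymous.
Codon 2: ATC Ile / ATC Ile — identical.
Codon 3: CAT His / CCA Pro — nonsynonymous.
Codon 4: CGC Arg / CGT Arg — synonymous.
Codon 5: CAA Gln / CAG Gln — synonymous.
Synonymous differences: 2.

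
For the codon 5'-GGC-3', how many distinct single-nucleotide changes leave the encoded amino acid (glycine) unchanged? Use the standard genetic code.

3

Position 1: none → 0 synonymous.
Position 2: none → 0 synonymous.
Position 3: GGU, GGA, GGG → 3 synonymous.
Total: 0 + 0 + 3 = 3.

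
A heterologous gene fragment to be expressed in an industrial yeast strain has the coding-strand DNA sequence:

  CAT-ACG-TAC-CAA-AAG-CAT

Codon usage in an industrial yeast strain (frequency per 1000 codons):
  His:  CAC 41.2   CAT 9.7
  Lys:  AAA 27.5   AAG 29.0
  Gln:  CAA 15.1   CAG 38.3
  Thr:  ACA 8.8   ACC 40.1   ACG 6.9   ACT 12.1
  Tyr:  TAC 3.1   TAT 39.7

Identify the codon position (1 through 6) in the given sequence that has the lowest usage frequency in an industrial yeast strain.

Codon 1 CAT (His): 9.7 per 1000.
Codon 2 ACG (Thr): 6.9 per 1000.
Codon 3 TAC (Tyr): 3.1 per 1000.
Codon 4 CAA (Gln): 15.1 per 1000.
Codon 5 AAG (Lys): 29.0 per 1000.
Codon 6 CAT (His): 9.7 per 1000.
Lowest frequency is 3.1 at codon 3.

3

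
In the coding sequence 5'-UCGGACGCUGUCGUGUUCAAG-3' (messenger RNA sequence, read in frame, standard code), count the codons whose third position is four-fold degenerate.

4

Codon 1 UCG (Ser): third position 4-fold.
Codon 2 GAC (Asp): third position 2-fold.
Codon 3 GCU (Ala): third position 4-fold.
Codon 4 GUC (Val): third position 4-fold.
Codon 5 GUG (Val): third position 4-fold.
Codon 6 UUC (Phe): third position 2-fold.
Codon 7 AAG (Lys): third position 2-fold.
Four-fold degenerate third positions: 4.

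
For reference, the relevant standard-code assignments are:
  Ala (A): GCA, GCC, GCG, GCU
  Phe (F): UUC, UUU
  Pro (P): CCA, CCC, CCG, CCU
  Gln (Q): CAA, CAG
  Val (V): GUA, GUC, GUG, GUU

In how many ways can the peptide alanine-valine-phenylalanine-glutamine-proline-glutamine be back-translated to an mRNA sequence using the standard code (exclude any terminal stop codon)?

512

Ala: 4 codons.
Val: 4 codons.
Phe: 2 codons.
Gln: 2 codons.
Pro: 4 codons.
Gln: 2 codons.
4 × 4 × 2 × 2 × 4 × 2 = 512.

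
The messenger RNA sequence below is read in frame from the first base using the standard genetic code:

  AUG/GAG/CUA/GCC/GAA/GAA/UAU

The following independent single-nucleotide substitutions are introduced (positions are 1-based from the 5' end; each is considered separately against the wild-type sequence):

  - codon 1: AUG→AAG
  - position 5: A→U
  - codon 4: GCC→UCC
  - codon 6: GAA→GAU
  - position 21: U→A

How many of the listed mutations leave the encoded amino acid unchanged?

0

Codon 1: AUG (Met) → AAG (Lys) — missense.
Codon 2: GAG (Glu) → GUG (Val) — missense.
Codon 4: GCC (Ala) → UCC (Ser) — missense.
Codon 6: GAA (Glu) → GAU (Asp) — missense.
Codon 7: UAU (Tyr) → UAA (Stop) — nonsense.
Synonymous: 0 of 5.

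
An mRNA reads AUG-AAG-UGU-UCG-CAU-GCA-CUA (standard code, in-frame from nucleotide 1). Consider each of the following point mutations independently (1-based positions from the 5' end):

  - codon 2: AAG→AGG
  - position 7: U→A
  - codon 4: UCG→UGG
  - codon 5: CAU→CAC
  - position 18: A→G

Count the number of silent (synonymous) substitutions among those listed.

Codon 2: AAG (Lys) → AGG (Arg) — missense.
Codon 3: UGU (Cys) → AGU (Ser) — missense.
Codon 4: UCG (Ser) → UGG (Trp) — missense.
Codon 5: CAU (His) → CAC (His) — synonymous.
Codon 6: GCA (Ala) → GCG (Ala) — synonymous.
Synonymous: 2 of 5.

2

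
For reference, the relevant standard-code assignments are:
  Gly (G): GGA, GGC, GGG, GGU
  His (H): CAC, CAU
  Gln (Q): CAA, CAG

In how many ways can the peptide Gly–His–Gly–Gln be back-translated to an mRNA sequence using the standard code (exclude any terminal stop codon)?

Gly: 4 codons.
His: 2 codons.
Gly: 4 codons.
Gln: 2 codons.
4 × 2 × 4 × 2 = 64.

64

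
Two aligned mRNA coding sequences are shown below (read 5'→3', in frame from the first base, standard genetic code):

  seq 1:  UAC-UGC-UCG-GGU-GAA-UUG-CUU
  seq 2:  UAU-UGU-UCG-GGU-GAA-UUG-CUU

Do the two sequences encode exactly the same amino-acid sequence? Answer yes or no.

Codon 1: UAC Tyr / UAU Tyr — synonymous.
Codon 2: UGC Cys / UGU Cys — synonymous.
Codon 3: UCG Ser / UCG Ser — identical.
Codon 4: GGU Gly / GGU Gly — identical.
Codon 5: GAA Glu / GAA Glu — identical.
Codon 6: UUG Leu / UUG Leu — identical.
Codon 7: CUU Leu / CUU Leu — identical.
Nonsynonymous differences: 0 → same protein.

yes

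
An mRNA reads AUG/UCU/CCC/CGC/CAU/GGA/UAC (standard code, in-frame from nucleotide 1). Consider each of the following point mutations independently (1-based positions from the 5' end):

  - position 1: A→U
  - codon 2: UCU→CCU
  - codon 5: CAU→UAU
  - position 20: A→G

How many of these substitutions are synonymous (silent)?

0

Codon 1: AUG (Met) → UUG (Leu) — missense.
Codon 2: UCU (Ser) → CCU (Pro) — missense.
Codon 5: CAU (His) → UAU (Tyr) — missense.
Codon 7: UAC (Tyr) → UGC (Cys) — missense.
Synonymous: 0 of 4.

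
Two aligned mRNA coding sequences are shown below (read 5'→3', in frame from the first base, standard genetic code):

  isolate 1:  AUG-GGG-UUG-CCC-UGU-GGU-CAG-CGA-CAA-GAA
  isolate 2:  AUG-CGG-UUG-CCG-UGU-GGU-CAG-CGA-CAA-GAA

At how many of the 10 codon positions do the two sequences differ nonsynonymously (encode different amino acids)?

Codon 1: AUG Met / AUG Met — identical.
Codon 2: GGG Gly / CGG Arg — nonsynonymous.
Codon 3: UUG Leu / UUG Leu — identical.
Codon 4: CCC Pro / CCG Pro — synonymous.
Codon 5: UGU Cys / UGU Cys — identical.
Codon 6: GGU Gly / GGU Gly — identical.
Codon 7: CAG Gln / CAG Gln — identical.
Codon 8: CGA Arg / CGA Arg — identical.
Codon 9: CAA Gln / CAA Gln — identical.
Codon 10: GAA Glu / GAA Glu — identical.
Nonsynonymous differences: 1.

1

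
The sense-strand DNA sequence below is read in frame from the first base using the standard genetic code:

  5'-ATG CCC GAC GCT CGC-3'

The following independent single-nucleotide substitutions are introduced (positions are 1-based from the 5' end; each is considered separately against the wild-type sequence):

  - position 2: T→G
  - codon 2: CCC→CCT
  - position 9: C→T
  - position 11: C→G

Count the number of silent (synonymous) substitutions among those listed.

2

Codon 1: ATG (Met) → AGG (Arg) — missense.
Codon 2: CCC (Pro) → CCT (Pro) — synonymous.
Codon 3: GAC (Asp) → GAT (Asp) — synonymous.
Codon 4: GCT (Ala) → GGT (Gly) — missense.
Synonymous: 2 of 4.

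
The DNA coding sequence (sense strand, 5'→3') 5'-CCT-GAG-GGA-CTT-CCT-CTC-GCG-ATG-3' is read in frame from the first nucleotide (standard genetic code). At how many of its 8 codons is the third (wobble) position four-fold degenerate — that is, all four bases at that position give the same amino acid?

Codon 1 CCT (Pro): third position 4-fold.
Codon 2 GAG (Glu): third position 2-fold.
Codon 3 GGA (Gly): third position 4-fold.
Codon 4 CTT (Leu): third position 4-fold.
Codon 5 CCT (Pro): third position 4-fold.
Codon 6 CTC (Leu): third position 4-fold.
Codon 7 GCG (Ala): third position 4-fold.
Codon 8 ATG (Met): third position 1-fold.
Four-fold degenerate third positions: 6.

6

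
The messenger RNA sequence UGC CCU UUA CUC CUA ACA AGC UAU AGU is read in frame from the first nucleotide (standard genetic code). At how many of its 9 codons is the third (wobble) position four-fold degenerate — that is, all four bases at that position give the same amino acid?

4

Codon 1 UGC (Cys): third position 2-fold.
Codon 2 CCU (Pro): third position 4-fold.
Codon 3 UUA (Leu): third position 2-fold.
Codon 4 CUC (Leu): third position 4-fold.
Codon 5 CUA (Leu): third position 4-fold.
Codon 6 ACA (Thr): third position 4-fold.
Codon 7 AGC (Ser): third position 2-fold.
Codon 8 UAU (Tyr): third position 2-fold.
Codon 9 AGU (Ser): third position 2-fold.
Four-fold degenerate third positions: 4.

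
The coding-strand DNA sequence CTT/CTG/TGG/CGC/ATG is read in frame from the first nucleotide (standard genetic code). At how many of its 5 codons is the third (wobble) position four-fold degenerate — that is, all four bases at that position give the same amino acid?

Codon 1 CTT (Leu): third position 4-fold.
Codon 2 CTG (Leu): third position 4-fold.
Codon 3 TGG (Trp): third position 1-fold.
Codon 4 CGC (Arg): third position 4-fold.
Codon 5 ATG (Met): third position 1-fold.
Four-fold degenerate third positions: 3.

3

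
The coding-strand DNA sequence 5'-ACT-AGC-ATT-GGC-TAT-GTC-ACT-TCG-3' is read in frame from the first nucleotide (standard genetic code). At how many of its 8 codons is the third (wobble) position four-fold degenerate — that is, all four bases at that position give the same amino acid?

5

Codon 1 ACT (Thr): third position 4-fold.
Codon 2 AGC (Ser): third position 2-fold.
Codon 3 ATT (Ile): third position 3-fold.
Codon 4 GGC (Gly): third position 4-fold.
Codon 5 TAT (Tyr): third position 2-fold.
Codon 6 GTC (Val): third position 4-fold.
Codon 7 ACT (Thr): third position 4-fold.
Codon 8 TCG (Ser): third position 4-fold.
Four-fold degenerate third positions: 5.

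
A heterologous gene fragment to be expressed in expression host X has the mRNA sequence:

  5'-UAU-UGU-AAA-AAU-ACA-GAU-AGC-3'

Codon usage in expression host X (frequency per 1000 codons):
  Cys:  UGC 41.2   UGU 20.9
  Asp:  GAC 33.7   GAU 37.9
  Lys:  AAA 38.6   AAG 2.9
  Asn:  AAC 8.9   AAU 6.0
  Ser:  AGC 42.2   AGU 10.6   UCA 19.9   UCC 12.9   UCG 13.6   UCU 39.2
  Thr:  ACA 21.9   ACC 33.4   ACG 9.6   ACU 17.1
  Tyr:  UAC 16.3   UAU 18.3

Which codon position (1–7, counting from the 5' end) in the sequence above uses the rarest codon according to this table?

Codon 1 UAU (Tyr): 18.3 per 1000.
Codon 2 UGU (Cys): 20.9 per 1000.
Codon 3 AAA (Lys): 38.6 per 1000.
Codon 4 AAU (Asn): 6.0 per 1000.
Codon 5 ACA (Thr): 21.9 per 1000.
Codon 6 GAU (Asp): 37.9 per 1000.
Codon 7 AGC (Ser): 42.2 per 1000.
Lowest frequency is 6.0 at codon 4.

4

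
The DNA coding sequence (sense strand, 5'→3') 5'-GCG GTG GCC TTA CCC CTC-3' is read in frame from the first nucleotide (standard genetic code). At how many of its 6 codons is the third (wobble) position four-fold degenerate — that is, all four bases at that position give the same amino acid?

Codon 1 GCG (Ala): third position 4-fold.
Codon 2 GTG (Val): third position 4-fold.
Codon 3 GCC (Ala): third position 4-fold.
Codon 4 TTA (Leu): third position 2-fold.
Codon 5 CCC (Pro): third position 4-fold.
Codon 6 CTC (Leu): third position 4-fold.
Four-fold degenerate third positions: 5.

5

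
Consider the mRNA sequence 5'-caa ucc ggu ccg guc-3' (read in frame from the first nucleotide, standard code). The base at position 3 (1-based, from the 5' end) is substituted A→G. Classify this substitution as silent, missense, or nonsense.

Position 3 falls in codon 1: CAA → Gln.
After the substitution the codon is CAG → Gln.
Both encode Gln, so the change is synonymous.

silent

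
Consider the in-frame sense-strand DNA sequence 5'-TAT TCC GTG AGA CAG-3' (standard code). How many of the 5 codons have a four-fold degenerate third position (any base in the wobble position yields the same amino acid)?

Codon 1 TAT (Tyr): third position 2-fold.
Codon 2 TCC (Ser): third position 4-fold.
Codon 3 GTG (Val): third position 4-fold.
Codon 4 AGA (Arg): third position 2-fold.
Codon 5 CAG (Gln): third position 2-fold.
Four-fold degenerate third positions: 2.

2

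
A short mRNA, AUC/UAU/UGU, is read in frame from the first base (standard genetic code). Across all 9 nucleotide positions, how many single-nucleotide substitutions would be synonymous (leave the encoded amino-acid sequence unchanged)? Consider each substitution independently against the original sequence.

Codon 1 (AUC, Ile): 2 synonymous substitutions.
Codon 2 (UAU, Tyr): 1 synonymous substitution.
Codon 3 (UGU, Cys): 1 synonymous substitution.
Total: 2 + 1 + 1 = 4.

4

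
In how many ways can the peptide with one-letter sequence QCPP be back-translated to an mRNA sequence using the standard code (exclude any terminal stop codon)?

64

Gln: 2 codons.
Cys: 2 codons.
Pro: 4 codons.
Pro: 4 codons.
2 × 2 × 4 × 4 = 64.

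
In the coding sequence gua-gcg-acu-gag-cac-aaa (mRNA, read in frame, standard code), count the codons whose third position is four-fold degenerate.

3

Codon 1 GUA (Val): third position 4-fold.
Codon 2 GCG (Ala): third position 4-fold.
Codon 3 ACU (Thr): third position 4-fold.
Codon 4 GAG (Glu): third position 2-fold.
Codon 5 CAC (His): third position 2-fold.
Codon 6 AAA (Lys): third position 2-fold.
Four-fold degenerate third positions: 3.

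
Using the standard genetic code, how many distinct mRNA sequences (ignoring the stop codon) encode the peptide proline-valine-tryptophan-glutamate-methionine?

32

Pro: 4 codons.
Val: 4 codons.
Trp: 1 codon.
Glu: 2 codons.
Met: 1 codon.
4 × 4 × 1 × 2 × 1 = 32.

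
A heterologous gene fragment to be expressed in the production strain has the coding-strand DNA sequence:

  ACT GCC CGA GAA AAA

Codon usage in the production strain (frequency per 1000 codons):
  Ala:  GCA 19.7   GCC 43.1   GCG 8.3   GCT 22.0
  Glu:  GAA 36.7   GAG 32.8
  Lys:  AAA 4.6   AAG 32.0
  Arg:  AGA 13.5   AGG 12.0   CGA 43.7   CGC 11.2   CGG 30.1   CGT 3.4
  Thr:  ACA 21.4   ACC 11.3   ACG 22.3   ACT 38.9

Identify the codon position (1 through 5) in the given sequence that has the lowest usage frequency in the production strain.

Codon 1 ACT (Thr): 38.9 per 1000.
Codon 2 GCC (Ala): 43.1 per 1000.
Codon 3 CGA (Arg): 43.7 per 1000.
Codon 4 GAA (Glu): 36.7 per 1000.
Codon 5 AAA (Lys): 4.6 per 1000.
Lowest frequency is 4.6 at codon 5.

5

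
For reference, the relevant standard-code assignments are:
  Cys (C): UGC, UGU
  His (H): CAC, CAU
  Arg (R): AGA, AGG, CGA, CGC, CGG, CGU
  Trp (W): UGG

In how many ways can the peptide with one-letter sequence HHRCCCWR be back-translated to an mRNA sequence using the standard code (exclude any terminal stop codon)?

1152

His: 2 codons.
His: 2 codons.
Arg: 6 codons.
Cys: 2 codons.
Cys: 2 codons.
Cys: 2 codons.
Trp: 1 codon.
Arg: 6 codons.
2 × 2 × 6 × 2 × 2 × 2 × 1 × 6 = 1152.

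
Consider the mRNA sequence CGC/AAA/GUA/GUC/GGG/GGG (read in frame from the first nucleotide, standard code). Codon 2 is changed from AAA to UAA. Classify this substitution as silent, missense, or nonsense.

nonsense

Position 4 falls in codon 2: AAA → Lys.
After the substitution the codon is UAA → Stop.
The new codon is a stop codon, so this is a nonsense mutation.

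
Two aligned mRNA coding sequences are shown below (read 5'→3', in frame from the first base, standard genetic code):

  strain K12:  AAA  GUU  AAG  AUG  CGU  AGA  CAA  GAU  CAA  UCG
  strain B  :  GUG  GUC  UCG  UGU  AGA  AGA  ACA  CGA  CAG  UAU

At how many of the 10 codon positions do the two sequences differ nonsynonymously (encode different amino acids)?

6

Codon 1: AAA Lys / GUG Val — nonsynonymous.
Codon 2: GUU Val / GUC Val — synonymous.
Codon 3: AAG Lys / UCG Ser — nonsynonymous.
Codon 4: AUG Met / UGU Cys — nonsynonymous.
Codon 5: CGU Arg / AGA Arg — synonymous.
Codon 6: AGA Arg / AGA Arg — identical.
Codon 7: CAA Gln / ACA Thr — nonsynonymous.
Codon 8: GAU Asp / CGA Arg — nonsynonymous.
Codon 9: CAA Gln / CAG Gln — synonymous.
Codon 10: UCG Ser / UAU Tyr — nonsynonymous.
Nonsynonymous differences: 6.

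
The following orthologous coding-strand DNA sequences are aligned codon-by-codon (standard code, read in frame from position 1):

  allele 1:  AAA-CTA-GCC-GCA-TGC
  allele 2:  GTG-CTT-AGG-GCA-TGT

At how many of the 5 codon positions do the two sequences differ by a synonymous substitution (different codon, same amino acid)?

Codon 1: AAA Lys / GTG Val — nonsynonymous.
Codon 2: CTA Leu / CTT Leu — synonymous.
Codon 3: GCC Ala / AGG Arg — nonsynonymous.
Codon 4: GCA Ala / GCA Ala — identical.
Codon 5: TGC Cys / TGT Cys — synonymous.
Synonymous differences: 2.

2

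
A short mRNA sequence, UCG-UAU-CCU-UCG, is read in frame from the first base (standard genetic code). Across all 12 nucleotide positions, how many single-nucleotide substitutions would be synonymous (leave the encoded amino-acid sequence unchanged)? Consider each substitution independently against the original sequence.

Codon 1 (UCG, Ser): 3 synonymous substitutions.
Codon 2 (UAU, Tyr): 1 synonymous substitution.
Codon 3 (CCU, Pro): 3 synonymous substitutions.
Codon 4 (UCG, Ser): 3 synonymous substitutions.
Total: 3 + 1 + 3 + 3 = 10.

10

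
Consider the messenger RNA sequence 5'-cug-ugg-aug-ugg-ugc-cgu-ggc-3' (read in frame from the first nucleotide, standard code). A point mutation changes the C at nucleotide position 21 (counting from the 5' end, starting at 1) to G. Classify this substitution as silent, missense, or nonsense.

Position 21 falls in codon 7: GGC → Gly.
After the substitution the codon is GGG → Gly.
Both encode Gly, so the change is synonymous.

silent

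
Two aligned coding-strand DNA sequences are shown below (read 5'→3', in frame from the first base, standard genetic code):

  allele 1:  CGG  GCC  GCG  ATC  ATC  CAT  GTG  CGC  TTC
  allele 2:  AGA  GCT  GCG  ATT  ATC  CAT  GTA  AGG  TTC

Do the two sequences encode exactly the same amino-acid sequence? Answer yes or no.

Codon 1: CGG Arg / AGA Arg — synonymous.
Codon 2: GCC Ala / GCT Ala — synonymous.
Codon 3: GCG Ala / GCG Ala — identical.
Codon 4: ATC Ile / ATT Ile — synonymous.
Codon 5: ATC Ile / ATC Ile — identical.
Codon 6: CAT His / CAT His — identical.
Codon 7: GTG Val / GTA Val — synonymous.
Codon 8: CGC Arg / AGG Arg — synonymous.
Codon 9: TTC Phe / TTC Phe — identical.
Nonsynonymous differences: 0 → same protein.

yes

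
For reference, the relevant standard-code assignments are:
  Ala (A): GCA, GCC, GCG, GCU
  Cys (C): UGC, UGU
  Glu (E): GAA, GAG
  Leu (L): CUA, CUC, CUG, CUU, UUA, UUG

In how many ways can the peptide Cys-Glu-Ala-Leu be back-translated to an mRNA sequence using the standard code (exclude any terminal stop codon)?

Cys: 2 codons.
Glu: 2 codons.
Ala: 4 codons.
Leu: 6 codons.
2 × 2 × 4 × 6 = 96.

96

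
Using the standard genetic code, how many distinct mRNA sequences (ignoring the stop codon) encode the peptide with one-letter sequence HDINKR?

288

His: 2 codons.
Asp: 2 codons.
Ile: 3 codons.
Asn: 2 codons.
Lys: 2 codons.
Arg: 6 codons.
2 × 2 × 3 × 2 × 2 × 6 = 288.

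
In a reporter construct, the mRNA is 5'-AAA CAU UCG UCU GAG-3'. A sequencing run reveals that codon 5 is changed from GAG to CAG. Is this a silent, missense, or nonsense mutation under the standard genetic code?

Position 13 falls in codon 5: GAG → Glu.
After the substitution the codon is CAG → Gln.
Glu ≠ Gln, so this is a missense mutation.

missense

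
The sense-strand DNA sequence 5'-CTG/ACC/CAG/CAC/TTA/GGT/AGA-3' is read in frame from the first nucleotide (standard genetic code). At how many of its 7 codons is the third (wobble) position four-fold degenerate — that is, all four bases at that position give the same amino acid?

Codon 1 CTG (Leu): third position 4-fold.
Codon 2 ACC (Thr): third position 4-fold.
Codon 3 CAG (Gln): third position 2-fold.
Codon 4 CAC (His): third position 2-fold.
Codon 5 TTA (Leu): third position 2-fold.
Codon 6 GGT (Gly): third position 4-fold.
Codon 7 AGA (Arg): third position 2-fold.
Four-fold degenerate third positions: 3.

3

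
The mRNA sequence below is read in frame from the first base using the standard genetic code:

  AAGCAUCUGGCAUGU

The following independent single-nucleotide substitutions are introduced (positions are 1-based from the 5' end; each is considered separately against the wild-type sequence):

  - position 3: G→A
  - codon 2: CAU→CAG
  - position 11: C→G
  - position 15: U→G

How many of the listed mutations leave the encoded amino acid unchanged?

Codon 1: AAG (Lys) → AAA (Lys) — synonymous.
Codon 2: CAU (His) → CAG (Gln) — missense.
Codon 4: GCA (Ala) → GGA (Gly) — missense.
Codon 5: UGU (Cys) → UGG (Trp) — missense.
Synonymous: 1 of 4.

1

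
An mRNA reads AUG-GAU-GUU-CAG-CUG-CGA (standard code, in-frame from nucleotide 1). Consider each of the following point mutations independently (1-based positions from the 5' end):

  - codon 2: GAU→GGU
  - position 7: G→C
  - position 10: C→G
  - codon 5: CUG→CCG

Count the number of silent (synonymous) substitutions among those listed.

Codon 2: GAU (Asp) → GGU (Gly) — missense.
Codon 3: GUU (Val) → CUU (Leu) — missense.
Codon 4: CAG (Gln) → GAG (Glu) — missense.
Codon 5: CUG (Leu) → CCG (Pro) — missense.
Synonymous: 0 of 4.

0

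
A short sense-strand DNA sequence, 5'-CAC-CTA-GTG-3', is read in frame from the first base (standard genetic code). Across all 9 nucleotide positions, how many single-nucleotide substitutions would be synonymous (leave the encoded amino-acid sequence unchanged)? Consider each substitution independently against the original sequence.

Codon 1 (CAC, His): 1 synonymous substitution.
Codon 2 (CTA, Leu): 4 synonymous substitutions.
Codon 3 (GTG, Val): 3 synonymous substitutions.
Total: 1 + 4 + 3 = 8.

8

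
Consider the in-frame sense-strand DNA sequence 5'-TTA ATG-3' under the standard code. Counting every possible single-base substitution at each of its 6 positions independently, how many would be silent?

2

Codon 1 (TTA, Leu): 2 synonymous substitutions.
Codon 2 (ATG, Met): 0 synonymous substitutions.
Total: 2 + 0 = 2.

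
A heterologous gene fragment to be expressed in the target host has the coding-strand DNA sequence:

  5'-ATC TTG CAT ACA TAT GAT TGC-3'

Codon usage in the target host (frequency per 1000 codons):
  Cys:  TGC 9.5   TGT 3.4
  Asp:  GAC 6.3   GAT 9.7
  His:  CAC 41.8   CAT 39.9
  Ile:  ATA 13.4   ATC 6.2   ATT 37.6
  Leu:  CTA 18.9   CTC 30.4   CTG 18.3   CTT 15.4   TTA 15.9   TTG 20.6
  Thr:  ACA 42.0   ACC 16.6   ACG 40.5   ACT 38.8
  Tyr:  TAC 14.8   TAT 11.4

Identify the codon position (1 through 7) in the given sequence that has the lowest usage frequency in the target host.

Codon 1 ATC (Ile): 6.2 per 1000.
Codon 2 TTG (Leu): 20.6 per 1000.
Codon 3 CAT (His): 39.9 per 1000.
Codon 4 ACA (Thr): 42.0 per 1000.
Codon 5 TAT (Tyr): 11.4 per 1000.
Codon 6 GAT (Asp): 9.7 per 1000.
Codon 7 TGC (Cys): 9.5 per 1000.
Lowest frequency is 6.2 at codon 1.

1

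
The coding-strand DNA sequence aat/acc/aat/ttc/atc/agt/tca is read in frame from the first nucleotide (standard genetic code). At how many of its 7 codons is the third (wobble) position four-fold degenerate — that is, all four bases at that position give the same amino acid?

2

Codon 1 AAT (Asn): third position 2-fold.
Codon 2 ACC (Thr): third position 4-fold.
Codon 3 AAT (Asn): third position 2-fold.
Codon 4 TTC (Phe): third position 2-fold.
Codon 5 ATC (Ile): third position 3-fold.
Codon 6 AGT (Ser): third position 2-fold.
Codon 7 TCA (Ser): third position 4-fold.
Four-fold degenerate third positions: 2.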